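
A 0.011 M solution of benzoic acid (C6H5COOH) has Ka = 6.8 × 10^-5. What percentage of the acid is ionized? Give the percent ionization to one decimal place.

C6H5COOH ⇌ C6H5COO- + H+; let x = [H+] at equilibrium.
Solve x² + 6.8e-05x − 7.48e-07 = 0 → x = 8.32 × 10^-4 M
Fraction ionized = 8.32 × 10^-4 / 0.011 = 0.0756 → 7.6%

7.6%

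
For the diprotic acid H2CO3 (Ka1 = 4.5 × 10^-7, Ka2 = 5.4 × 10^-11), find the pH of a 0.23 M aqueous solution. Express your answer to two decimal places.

Ka1 ≫ Ka2, so treat the first dissociation as the only significant source of H+.
Ka1 = x²/(0.23 − x) = 4.5 × 10^-7
x ≈ √(4.5 × 10^-7 × 0.23) = 3.22 × 10^-4 M
pH = −log(3.22 × 10^-4) = 3.49

pH = 3.49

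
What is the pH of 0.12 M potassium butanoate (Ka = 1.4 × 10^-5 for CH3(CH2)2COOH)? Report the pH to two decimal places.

pH = 8.97

CH3(CH2)2COO- is the conjugate base of the weak acid CH3(CH2)2COOH.
Kb = Kw/Ka = 1.0×10^-14 / 1.4 × 10^-5 = 7.14 × 10^-10
Kb = x²/(0.12 − x) = 7.14 × 10^-10
Since Kb ≪ C₀, x ≈ √(Kb·C₀) = 9.26 × 10^-6 M.
Check: 0.0077% ionized — well under 5%, approximation valid.
pOH = 5.03, so pH = 14.00 − pOH = 8.97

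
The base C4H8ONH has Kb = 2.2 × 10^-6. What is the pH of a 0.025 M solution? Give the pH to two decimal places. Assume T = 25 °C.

pH = 10.37

C4H8ONH + H2O ⇌ C4H8ONH2+ + OH-
Let x = [OH-] at equilibrium. Kb = x²/(0.025 − x).
Neglecting x in the denominator: x = √(2.2 × 10^-6 × 0.025) = 2.35 × 10^-4 M
Check: 0.94% ionized — well under 5%, approximation valid.
pOH = −log(2.35 × 10^-4) = 3.63; pH = 14.00 − 3.63 = 10.37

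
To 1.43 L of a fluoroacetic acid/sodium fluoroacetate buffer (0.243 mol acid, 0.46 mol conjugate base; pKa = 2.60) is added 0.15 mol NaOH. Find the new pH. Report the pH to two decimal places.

After neutralization: n(FCH2COOH) = 0.093 mol, n(FCH2COO-) = 0.61 mol.
pH = pKa + log(n_FCH2COO-/n_FCH2COOH) = 2.60 + log(0.61/0.093) = 2.60 + (+0.817)

pH = 3.42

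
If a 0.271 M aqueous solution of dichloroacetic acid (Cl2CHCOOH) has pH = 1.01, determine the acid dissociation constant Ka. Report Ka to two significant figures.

[H+] = 10^(-1.01) = 9.77 × 10^-2 M
At equilibrium [HA] = 0.271 − 9.77 × 10^-2 = 1.73 × 10^-1 M
Ka = [H+][A-]/[HA] = (9.77 × 10^-2)² / 1.73 × 10^-1 = 5.5 × 10^-2

Ka = 5.5 × 10^-2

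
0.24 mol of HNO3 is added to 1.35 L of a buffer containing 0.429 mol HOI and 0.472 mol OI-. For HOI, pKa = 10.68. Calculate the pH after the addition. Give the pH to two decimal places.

Added H+ converts OI- to HOI: HOI → 0.669 mol, OI- → 0.232 mol.
pH = pKa + log([A⁻]/[HA]) = 10.68 + log(0.232/0.669) = 10.68 -0.460

pH = 10.22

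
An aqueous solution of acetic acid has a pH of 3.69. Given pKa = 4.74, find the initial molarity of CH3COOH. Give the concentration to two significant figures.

[H+] = 10^(-3.69) = 2.04 × 10^-4 M = x
Ka = 10^(−4.74) = 1.82 × 10^-5
Ka = x²/(C₀ − x) ⇒ C₀ = x + x²/Ka
C₀ = 2.04 × 10^-4 + (2.04 × 10^-4)²/(1.82 × 10^-5) = 2.49 × 10^-3 M

C₀ = 2.5 × 10^-3 M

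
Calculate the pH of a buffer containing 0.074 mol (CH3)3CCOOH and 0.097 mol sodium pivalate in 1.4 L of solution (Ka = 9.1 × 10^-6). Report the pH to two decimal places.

pKa = −log(9.1 × 10^-6) = 5.041
Using pH = pKa + log([base]/[acid]) with [base]/[acid] = 0.097/0.074:
pH = 5.041 + (+0.118) = 5.16

pH = 5.16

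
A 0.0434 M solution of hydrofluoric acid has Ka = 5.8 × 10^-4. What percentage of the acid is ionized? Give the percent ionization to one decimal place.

10.9%

HF ⇌ F- + H+; let x = [H+] at equilibrium.
Ka = x²/(C₀ − x); solving the quadratic gives x = 4.74 × 10^-3 M.
Fraction ionized = 4.74 × 10^-3 / 0.0434 = 0.1092 → 10.9%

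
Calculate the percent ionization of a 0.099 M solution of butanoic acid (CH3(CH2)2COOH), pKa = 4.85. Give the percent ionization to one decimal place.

CH3(CH2)2COOH ⇌ CH3(CH2)2COO- + H+; let x = [H+] at equilibrium.
Ka = 10^(−4.85) = 1.41 × 10^-5
x ≈ √(Ka·C₀) = √(1.41 × 10^-5 × 0.099) = 1.18 × 10^-3 M
% ionization = x/C₀ × 100% = 1.18 × 10^-3/0.099 × 100% = 1.2%

1.2%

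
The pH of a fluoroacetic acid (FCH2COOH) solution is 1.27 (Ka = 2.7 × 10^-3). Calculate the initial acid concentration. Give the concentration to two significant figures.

[H+] = 10^(-1.27) = 5.37 × 10^-2 M = x
Ka = x²/(C₀ − x) ⇒ C₀ = x + x²/Ka
C₀ = 5.37 × 10^-2 + (5.37 × 10^-2)²/(2.7 × 10^-3) = 1.12 M

C₀ = 1.1 M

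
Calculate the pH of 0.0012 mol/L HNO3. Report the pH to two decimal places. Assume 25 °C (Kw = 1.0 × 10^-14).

HNO3 is a strong acid and dissociates completely, so [H+] = 0.0012 M.
pH = -log(0.0012) = 2.92

pH = 2.92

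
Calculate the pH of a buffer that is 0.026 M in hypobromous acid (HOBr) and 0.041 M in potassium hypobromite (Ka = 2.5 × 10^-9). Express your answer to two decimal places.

pH = 8.80

pKa = −log(2.5 × 10^-9) = 8.602
pH = pKa + log([A⁻]/[HA]) = 8.602 + log(0.041/0.026)
pH = 8.602 + (+0.198) = 8.80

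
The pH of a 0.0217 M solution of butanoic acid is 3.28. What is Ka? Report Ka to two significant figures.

[H+] = 10^(-3.28) = 5.25 × 10^-4 M
At equilibrium [HA] = 0.0217 − 5.25 × 10^-4 = 2.12 × 10^-2 M
Ka = [H+][A-]/[HA] = (5.25 × 10^-4)² / 2.12 × 10^-2 = 1.3 × 10^-5

Ka = 1.3 × 10^-5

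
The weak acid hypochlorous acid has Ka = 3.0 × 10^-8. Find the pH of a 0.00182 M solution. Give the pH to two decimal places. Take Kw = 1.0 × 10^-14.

HOCl ⇌ OCl- + H+
Let x = [H+] at equilibrium. Ka = x²/(0.00182 − x).
Assume x ≪ 0.00182: x ≈ √(3.0 × 10^-8 × 0.00182) = 7.39 × 10^-6 M
Check: 0.41% ionized — well under 5%, approximation valid.
pH = −log[H+] = −log(7.39 × 10^-6) = 5.13

pH = 5.13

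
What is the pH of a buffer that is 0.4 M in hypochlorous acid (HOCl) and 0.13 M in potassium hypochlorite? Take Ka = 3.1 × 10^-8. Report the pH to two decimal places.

pKa = −log(3.1 × 10^-8) = 7.509
pH = pKa + log([A⁻]/[HA]) = 7.509 + log(0.13/0.4)
pH = 7.509 + (-0.488) = 7.02

pH = 7.02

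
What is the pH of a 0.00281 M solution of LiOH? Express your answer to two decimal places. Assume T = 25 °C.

pH = 11.45

LiOH is a strong base; [OH-] = 0.00281 M.
pOH = -log(0.00281) = 2.55
pH = 14.00 - 2.55 = 11.45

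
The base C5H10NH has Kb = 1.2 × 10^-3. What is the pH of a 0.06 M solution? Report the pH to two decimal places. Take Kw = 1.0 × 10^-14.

pH = 11.90

C5H10NH + H2O ⇌ C5H10NH2+ + OH-
Kb = [OH-]²/(0.06 − [OH-]) = 1.2 × 10^-3
The 5% rule fails; solving [OH-]² + Kb·[OH-] − Kb·C₀ = 0 exactly:
[OH-] = (−Kb + √(Kb² + 4·Kb·C₀))/2 = 7.91 × 10^-3 M
pOH = −log(7.91 × 10^-3) = 2.10; pH = 14.00 − 2.10 = 11.90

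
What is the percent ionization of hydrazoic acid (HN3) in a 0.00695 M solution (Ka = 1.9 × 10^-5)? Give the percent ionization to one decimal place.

5.1%

HN3 ⇌ N3- + H+; let x = [H+] at equilibrium.
Ka = x²/(C₀ − x); solving the quadratic gives x = 3.54 × 10^-4 M.
% ionization = x/C₀ × 100% = 3.54 × 10^-4/0.00695 × 100% = 5.1%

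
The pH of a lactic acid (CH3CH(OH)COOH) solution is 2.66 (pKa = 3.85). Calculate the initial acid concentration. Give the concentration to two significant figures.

[H+] = 10^(-2.66) = 2.19 × 10^-3 M = x
Ka = 10^(−3.85) = 1.41 × 10^-4
Ka = x²/(C₀ − x) ⇒ C₀ = x + x²/Ka
C₀ = 2.19 × 10^-3 + (2.19 × 10^-3)²/(1.41 × 10^-4) = 3.62 × 10^-2 M

C₀ = 3.6 × 10^-2 M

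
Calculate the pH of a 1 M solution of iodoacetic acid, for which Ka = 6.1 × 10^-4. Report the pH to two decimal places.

pH = 1.61

ICH2COOH ⇌ ICH2COO- + H+
Let x = [H+] at equilibrium. Ka = x²/(1 − x).
Assume x ≪ 1: x ≈ √(6.1 × 10^-4 × 1) = 2.47 × 10^-2 M
Check: 2.5% ionized — well under 5%, approximation valid.
pH = −log(2.47 × 10^-2) = 1.61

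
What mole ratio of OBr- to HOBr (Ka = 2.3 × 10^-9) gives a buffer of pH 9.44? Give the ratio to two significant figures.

ratio = 6.3

pKa = -log(2.3 × 10^-9) = 8.638
pH = pKa + log(r) ⇒ log(r) = 9.44 − 8.638 = +0.802
r = [OBr-]/[HOBr] = 10^(+0.802) = 6.34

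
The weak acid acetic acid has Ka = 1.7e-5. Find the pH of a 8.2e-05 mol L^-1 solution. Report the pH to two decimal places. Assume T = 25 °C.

CH3COOH ⇌ CH3COO- + H+
Ka = x²/(8.2e-05 − x) = 1.7 × 10^-5
Here C₀/Ka ≈ 4.82, so the small-x approximation fails. Use the quadratic:
x = [−1.7e-05 + √(1.7e-05² + 5.58e-09)]/2 = 2.98 × 10^-5 M
pH = −log[H+] = −log(2.98 × 10^-5) = 4.53

pH = 4.53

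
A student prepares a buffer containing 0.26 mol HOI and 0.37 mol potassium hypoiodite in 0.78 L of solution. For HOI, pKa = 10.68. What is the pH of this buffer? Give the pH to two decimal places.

pH = 10.83

Henderson–Hasselbalch: pH = pKa + log([OI-]/[HOI]) = 10.68 + log(0.37/0.26)
pH = 10.68 + (+0.153) = 10.83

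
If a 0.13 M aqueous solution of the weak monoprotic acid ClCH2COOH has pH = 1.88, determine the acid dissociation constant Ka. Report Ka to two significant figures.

Ka = 1.5 × 10^-3

[H+] = 10^(-1.88) = 1.32 × 10^-2 M
At equilibrium [HA] = 0.13 − 1.32 × 10^-2 = 1.17 × 10^-1 M
Ka = [H+][A-]/[HA] = (1.32 × 10^-2)² / 1.17 × 10^-1 = 1.5 × 10^-3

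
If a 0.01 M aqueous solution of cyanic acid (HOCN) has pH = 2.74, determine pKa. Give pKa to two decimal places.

pKa = 3.39

[H+] = 10^(-2.74) = 1.82 × 10^-3 M
At equilibrium [HA] = 0.01 − 1.82 × 10^-3 = 8.18 × 10^-3 M
Ka = [H+][A-]/[HA] = (1.82 × 10^-3)² / 8.18 × 10^-3 = 4.05 × 10^-4
pKa = -log(4.05 × 10^-4) = 3.39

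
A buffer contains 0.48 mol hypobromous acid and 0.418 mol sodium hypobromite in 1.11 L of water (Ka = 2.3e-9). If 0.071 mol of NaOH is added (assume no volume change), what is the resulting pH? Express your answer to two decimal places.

OH- converts HOBr to OBr-: HOBr → 0.409 mol, OBr- → 0.489 mol.
pKa = −log(2.3 × 10^-9) = 8.638
pH = pKa + log([A⁻]/[HA]) = 8.638 + log(0.489/0.409) = 8.638 +0.078

pH = 8.72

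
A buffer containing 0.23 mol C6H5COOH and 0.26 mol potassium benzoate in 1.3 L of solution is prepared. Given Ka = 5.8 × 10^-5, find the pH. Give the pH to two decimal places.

pKa = −log(5.8 × 10^-5) = 4.237
Using pH = pKa + log([base]/[acid]) with [base]/[acid] = 0.26/0.23:
pH = 4.237 + (+0.053) = 4.29

pH = 4.29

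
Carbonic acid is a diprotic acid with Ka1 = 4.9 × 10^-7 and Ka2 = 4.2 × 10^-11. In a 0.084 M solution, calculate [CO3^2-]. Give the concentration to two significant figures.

4.2 × 10^-11 M

First ionization gives [H+] ≈ [HCO3-] = 2.03 × 10^-4 M.
Second step: Ka2 = [H+][CO3^2-]/[HCO3-] ≈ [CO3^2-] (since [H+] ≈ [HCO3-]).
So [CO3^2-] ≈ Ka2.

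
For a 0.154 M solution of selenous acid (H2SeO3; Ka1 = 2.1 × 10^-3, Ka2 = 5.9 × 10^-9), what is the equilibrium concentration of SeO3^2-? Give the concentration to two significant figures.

5.9 × 10^-9 M

First ionization gives [H+] ≈ [HSeO3-] = 1.70 × 10^-2 M.
Second step: Ka2 = [H+][SeO3^2-]/[HSeO3-] ≈ [SeO3^2-] (since [H+] ≈ [HSeO3-]).
So [SeO3^2-] ≈ Ka2.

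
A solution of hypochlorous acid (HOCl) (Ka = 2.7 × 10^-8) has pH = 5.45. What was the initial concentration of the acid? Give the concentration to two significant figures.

[H+] = 10^(-5.45) = 3.55 × 10^-6 M = x
Ka = x²/(C₀ − x) ⇒ C₀ = x + x²/Ka
C₀ = 3.55 × 10^-6 + (3.55 × 10^-6)²/(2.7 × 10^-8) = 4.70 × 10^-4 M

C₀ = 4.7 × 10^-4 M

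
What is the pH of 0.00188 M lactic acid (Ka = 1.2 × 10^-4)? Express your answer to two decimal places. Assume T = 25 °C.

pH = 3.38

CH3CH(OH)COOH ⇌ CH3CH(OH)COO- + H+
Let x = [H+] at equilibrium. Ka = x²/(0.00188 − x).
x is not negligible relative to C₀; solve x² + 0.00012·x − 2.26e-07 = 0.
x = (−Ka + √(Ka² + 4·Ka·C₀))/2 = 4.19 × 10^-4 M
pH = −log(4.19 × 10^-4) = 3.38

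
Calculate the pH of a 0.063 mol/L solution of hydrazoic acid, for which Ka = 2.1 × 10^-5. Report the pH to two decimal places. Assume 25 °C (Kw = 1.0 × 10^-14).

pH = 2.94

HN3 ⇌ N3- + H+
From the ICE table, Ka = [H+]²/(0.063 − [H+]) = 2.1 × 10^-5.
Since Ka ≪ C₀, [H+] ≈ √(Ka·C₀) = 1.15 × 10^-3 M.
([H+]/C₀ = 1.8% < 5%, so the approximation holds.)
pH = −log[H+] = −log(1.15 × 10^-3) = 2.94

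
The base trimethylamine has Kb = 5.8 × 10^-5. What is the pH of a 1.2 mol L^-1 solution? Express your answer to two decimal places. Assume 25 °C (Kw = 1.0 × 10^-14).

pH = 11.92

(CH3)3N + H2O ⇌ (CH3)3NH+ + OH-
From the ICE table, Kb = [OH-]²/(1.2 − [OH-]) = 5.8 × 10^-5.
Neglecting [OH-] in the denominator: [OH-] = √(5.8 × 10^-5 × 1.2) = 8.34 × 10^-3 M
([OH-]/C₀ = 0.7% < 5%, so the approximation holds.)
pOH = −log(8.34 × 10^-3) = 2.08; pH = 14.00 − 2.08 = 11.92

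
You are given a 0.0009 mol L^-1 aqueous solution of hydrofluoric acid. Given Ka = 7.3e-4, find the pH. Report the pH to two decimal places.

pH = 3.28

HF ⇌ F- + H+
Ka = x²/(0.0009 − x) = 7.3 × 10^-4
The 5% rule fails; solving x² + Ka·x − Ka·C₀ = 0 exactly:
x = (−Ka + √(Ka² + 4·Ka·C₀))/2 = 5.24 × 10^-4 M
pH = −log[H+] = −log(5.24 × 10^-4) = 3.28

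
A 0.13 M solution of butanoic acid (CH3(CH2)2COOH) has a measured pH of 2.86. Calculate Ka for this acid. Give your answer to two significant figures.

Ka = 1.5 × 10^-5

[H+] = 10^(-2.86) = 1.38 × 10^-3 M
At equilibrium [HA] = 0.13 − 1.38 × 10^-3 = 1.29 × 10^-1 M
Ka = [H+][A-]/[HA] = (1.38 × 10^-3)² / 1.29 × 10^-1 = 1.5 × 10^-5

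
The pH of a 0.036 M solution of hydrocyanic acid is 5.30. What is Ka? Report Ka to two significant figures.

Ka = 7.0 × 10^-10

[H+] = 10^(-5.30) = 5.01 × 10^-6 M
At equilibrium [HA] = 0.036 − 5.01 × 10^-6 = 3.60 × 10^-2 M
Ka = [H+][A-]/[HA] = (5.01 × 10^-6)² / 3.60 × 10^-2 = 7.0 × 10^-10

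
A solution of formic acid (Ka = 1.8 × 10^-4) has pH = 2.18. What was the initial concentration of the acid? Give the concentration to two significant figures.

C₀ = 2.5 × 10^-1 M

[H+] = 10^(-2.18) = 6.61 × 10^-3 M = x
Ka = x²/(C₀ − x) ⇒ C₀ = x + x²/Ka
C₀ = 6.61 × 10^-3 + (6.61 × 10^-3)²/(1.8 × 10^-4) = 2.49 × 10^-1 M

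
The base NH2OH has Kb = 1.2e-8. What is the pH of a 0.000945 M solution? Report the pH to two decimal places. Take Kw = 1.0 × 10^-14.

NH2OH + H2O ⇌ NH3OH+ + OH-
Kb = x²/(0.000945 − x) = 1.2 × 10^-8
Since Kb ≪ C₀, x ≈ √(Kb·C₀) = 3.37 × 10^-6 M.
Check: 0.36% ionized — well under 5%, approximation valid.
pOH = −log(3.37 × 10^-6) = 5.47; pH = 14.00 − 5.47 = 8.53

pH = 8.53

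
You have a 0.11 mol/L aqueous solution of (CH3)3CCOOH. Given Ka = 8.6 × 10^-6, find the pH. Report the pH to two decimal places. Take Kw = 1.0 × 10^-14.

(CH3)3CCOOH ⇌ (CH3)3CCOO- + H+
Ka = [H+]²/(0.11 − [H+]) = 8.6 × 10^-6
Assume [H+] ≪ 0.11: [H+] ≈ √(8.6 × 10^-6 × 0.11) = 9.73 × 10^-4 M
pH = −log(9.73 × 10^-4) = 3.01

pH = 3.01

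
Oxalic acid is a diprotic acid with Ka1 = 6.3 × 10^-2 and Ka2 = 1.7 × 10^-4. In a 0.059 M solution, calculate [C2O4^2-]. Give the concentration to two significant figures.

First ionization gives [H+] ≈ [HC2O4-] = 3.71 × 10^-2 M.
Second step: Ka2 = [H+][C2O4^2-]/[HC2O4-] ≈ [C2O4^2-] (since [H+] ≈ [HC2O4-]).
So [C2O4^2-] ≈ Ka2.

1.7 × 10^-4 M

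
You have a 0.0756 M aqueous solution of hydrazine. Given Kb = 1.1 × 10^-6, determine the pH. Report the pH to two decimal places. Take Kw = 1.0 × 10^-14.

pH = 10.46

N2H4 + H2O ⇌ N2H5+ + OH-
Let x = [OH-] at equilibrium. Kb = x²/(0.0756 − x).
Assume x ≪ 0.0756: x ≈ √(1.1 × 10^-6 × 0.0756) = 2.88 × 10^-4 M
Check: 0.38% ionized — well under 5%, approximation valid.
pOH = 3.54, so pH = 14.00 − pOH = 10.46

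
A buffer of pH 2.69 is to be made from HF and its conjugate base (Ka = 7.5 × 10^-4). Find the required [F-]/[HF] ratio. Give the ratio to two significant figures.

pKa = -log(7.5 × 10^-4) = 3.125
pH = pKa + log(r) ⇒ log(r) = 2.69 − 3.125 = -0.435
r = [F-]/[HF] = 10^(-0.435) = 0.367

ratio = 0.37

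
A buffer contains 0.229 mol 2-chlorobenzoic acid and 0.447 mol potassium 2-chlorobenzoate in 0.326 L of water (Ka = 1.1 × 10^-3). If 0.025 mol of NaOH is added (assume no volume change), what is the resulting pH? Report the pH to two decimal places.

OH- converts ClC6H4COOH to ClC6H4COO-: ClC6H4COOH → 0.204 mol, ClC6H4COO- → 0.472 mol.
pKa = −log(1.1 × 10^-3) = 2.959
Henderson–Hasselbalch with mole ratio 0.472/0.204: pH = 2.959 + (+0.364)

pH = 3.32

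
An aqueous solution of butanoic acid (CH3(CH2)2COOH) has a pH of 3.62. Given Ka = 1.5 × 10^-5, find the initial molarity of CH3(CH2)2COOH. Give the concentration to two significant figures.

C₀ = 4.1 × 10^-3 M

[H+] = 10^(-3.62) = 2.40 × 10^-4 M = x
Ka = x²/(C₀ − x) ⇒ C₀ = x + x²/Ka
C₀ = 2.40 × 10^-4 + (2.40 × 10^-4)²/(1.5 × 10^-5) = 4.08 × 10^-3 M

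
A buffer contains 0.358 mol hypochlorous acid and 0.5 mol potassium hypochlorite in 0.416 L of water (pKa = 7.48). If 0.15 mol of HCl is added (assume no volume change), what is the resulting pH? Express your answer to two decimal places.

After neutralization: n(HOCl) = 0.508 mol, n(OCl-) = 0.35 mol.
Henderson–Hasselbalch with mole ratio 0.35/0.508: pH = 7.48 + (-0.162)

pH = 7.32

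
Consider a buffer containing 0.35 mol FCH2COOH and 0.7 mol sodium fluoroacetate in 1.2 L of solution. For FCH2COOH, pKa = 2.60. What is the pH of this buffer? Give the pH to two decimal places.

Henderson–Hasselbalch: pH = pKa + log([FCH2COO-]/[FCH2COOH]) = 2.60 + log(0.7/0.35)
pH = 2.60 + (+0.301) = 2.90

pH = 2.90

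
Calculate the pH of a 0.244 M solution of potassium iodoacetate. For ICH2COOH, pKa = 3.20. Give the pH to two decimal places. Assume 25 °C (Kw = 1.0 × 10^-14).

ICH2COO- is the conjugate base of the weak acid ICH2COOH.
Ka = 10^(−3.20) = 6.31 × 10^-4
Kb = Kw/Ka = 1.0×10^-14 / 6.31 × 10^-4 = 1.58 × 10^-11
Kb = [OH-]²/(0.244 − [OH-]) = 1.58 × 10^-11
Neglecting [OH-] in the denominator: [OH-] = √(1.58 × 10^-11 × 0.244) = 1.96 × 10^-6 M
Check: 0.0008% ionized — well under 5%, approximation valid.
pOH = −log(1.96 × 10^-6) = 5.71; pH = 14.00 − 5.71 = 8.29

pH = 8.29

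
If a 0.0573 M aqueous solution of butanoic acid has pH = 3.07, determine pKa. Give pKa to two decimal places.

[H+] = 10^(-3.07) = 8.51 × 10^-4 M
At equilibrium [HA] = 0.0573 − 8.51 × 10^-4 = 5.64 × 10^-2 M
Ka = [H+][A-]/[HA] = (8.51 × 10^-4)² / 5.64 × 10^-2 = 1.28 × 10^-5
pKa = -log(1.28 × 10^-5) = 4.89

pKa = 4.89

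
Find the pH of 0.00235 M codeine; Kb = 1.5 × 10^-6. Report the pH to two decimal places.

pH = 9.77

C18H21NO3 + H2O ⇌ C18H22NO3+ + OH-
From the ICE table, Kb = x²/(0.00235 − x) = 1.5 × 10^-6.
Since Kb ≪ C₀, x ≈ √(Kb·C₀) = 5.94 × 10^-5 M.
pOH = −log(5.94 × 10^-5) = 4.23; pH = 14.00 − 4.23 = 9.77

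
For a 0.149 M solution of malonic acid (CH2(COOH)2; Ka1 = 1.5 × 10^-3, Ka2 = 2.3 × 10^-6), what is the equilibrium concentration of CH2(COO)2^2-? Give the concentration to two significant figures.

First ionization gives [H+] ≈ [CH2(COOH)COO-] = 1.42 × 10^-2 M.
Second step: Ka2 = [H+][CH2(COO)2^2-]/[CH2(COOH)COO-] ≈ [CH2(COO)2^2-] (since [H+] ≈ [CH2(COOH)COO-]).
So [CH2(COO)2^2-] ≈ Ka2.

2.3 × 10^-6 M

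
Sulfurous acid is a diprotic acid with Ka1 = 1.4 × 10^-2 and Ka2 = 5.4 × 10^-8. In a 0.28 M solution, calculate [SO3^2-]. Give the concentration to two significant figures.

First ionization gives [H+] ≈ [HSO3-] = 5.60 × 10^-2 M.
Second step: Ka2 = [H+][SO3^2-]/[HSO3-] ≈ [SO3^2-] (since [H+] ≈ [HSO3-]).
So [SO3^2-] ≈ Ka2.

5.4 × 10^-8 M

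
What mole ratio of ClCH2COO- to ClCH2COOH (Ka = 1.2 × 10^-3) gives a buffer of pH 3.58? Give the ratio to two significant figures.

ratio = 4.6

pKa = -log(1.2 × 10^-3) = 2.921
pH = pKa + log(r) ⇒ log(r) = 3.58 − 2.921 = +0.659
r = [ClCH2COO-]/[ClCH2COOH] = 10^(+0.659) = 4.56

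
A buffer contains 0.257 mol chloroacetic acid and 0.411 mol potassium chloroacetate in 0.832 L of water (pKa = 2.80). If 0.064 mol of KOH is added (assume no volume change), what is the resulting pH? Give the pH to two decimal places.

pH = 3.19

After neutralization: n(ClCH2COOH) = 0.193 mol, n(ClCH2COO-) = 0.475 mol.
Henderson–Hasselbalch with mole ratio 0.475/0.193: pH = 2.80 + (+0.391)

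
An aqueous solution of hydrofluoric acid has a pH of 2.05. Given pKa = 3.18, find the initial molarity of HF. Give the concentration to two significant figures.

C₀ = 1.3 × 10^-1 M

[H+] = 10^(-2.05) = 8.91 × 10^-3 M = x
Ka = 10^(−3.18) = 6.61 × 10^-4
Ka = x²/(C₀ − x) ⇒ C₀ = x + x²/Ka
C₀ = 8.91 × 10^-3 + (8.91 × 10^-3)²/(6.61 × 10^-4) = 1.29 × 10^-1 M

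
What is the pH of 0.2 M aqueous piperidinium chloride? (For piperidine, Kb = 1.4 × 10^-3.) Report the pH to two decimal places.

pH = 5.92

C5H10NH2+ is the conjugate acid of the weak base C5H10NH.
Ka = Kw/Kb = 1.0×10^-14 / 1.4 × 10^-3 = 7.14 × 10^-12
Ka = [H+]²/(0.2 − [H+]) = 7.14 × 10^-12
Assume [H+] ≪ 0.2: [H+] ≈ √(7.14 × 10^-12 × 0.2) = 1.19 × 10^-6 M
Check: 0.0006% ionized — well under 5%, approximation valid.
pH = −log(1.19 × 10^-6) = 5.92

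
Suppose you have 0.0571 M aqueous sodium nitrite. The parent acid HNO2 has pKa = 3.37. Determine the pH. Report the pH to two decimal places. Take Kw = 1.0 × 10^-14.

NO2- is the conjugate base of the weak acid HNO2.
Ka = 10^(−3.37) = 4.27 × 10^-4
Kb = Kw/Ka = 1.0×10^-14 / 4.27 × 10^-4 = 2.34 × 10^-11
From the ICE table, Kb = [OH-]²/(0.0571 − [OH-]) = 2.34 × 10^-11.
Assume [OH-] ≪ 0.0571: [OH-] ≈ √(2.34 × 10^-11 × 0.0571) = 1.16 × 10^-6 M
pOH = 5.94, so pH = 14.00 − pOH = 8.06

pH = 8.06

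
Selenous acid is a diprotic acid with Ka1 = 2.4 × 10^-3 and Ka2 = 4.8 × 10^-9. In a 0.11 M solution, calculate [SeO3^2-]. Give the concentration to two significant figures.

4.8 × 10^-9 M

First ionization gives [H+] ≈ [HSeO3-] = 1.51 × 10^-2 M.
Second step: Ka2 = [H+][SeO3^2-]/[HSeO3-] ≈ [SeO3^2-] (since [H+] ≈ [HSeO3-]).
So [SeO3^2-] ≈ Ka2.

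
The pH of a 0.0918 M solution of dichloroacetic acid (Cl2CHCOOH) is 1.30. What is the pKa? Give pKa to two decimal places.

pKa = 1.22

[H+] = 10^(-1.30) = 5.01 × 10^-2 M
At equilibrium [HA] = 0.0918 − 5.01 × 10^-2 = 4.17 × 10^-2 M
Ka = [H+][A-]/[HA] = (5.01 × 10^-2)² / 4.17 × 10^-2 = 6.02 × 10^-2
pKa = -log(6.02 × 10^-2) = 1.22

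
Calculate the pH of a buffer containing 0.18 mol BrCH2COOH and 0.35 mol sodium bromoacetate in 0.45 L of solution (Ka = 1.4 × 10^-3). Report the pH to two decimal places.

pH = 3.14

pKa = −log(1.4 × 10^-3) = 2.854
pH = pKa + log([A⁻]/[HA]) = 2.854 + log(0.35/0.18)
pH = 2.854 + (+0.289) = 3.14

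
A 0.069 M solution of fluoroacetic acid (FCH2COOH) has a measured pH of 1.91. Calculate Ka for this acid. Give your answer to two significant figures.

Ka = 2.7 × 10^-3

[H+] = 10^(-1.91) = 1.23 × 10^-2 M
At equilibrium [HA] = 0.069 − 1.23 × 10^-2 = 5.67 × 10^-2 M
Ka = [H+][A-]/[HA] = (1.23 × 10^-2)² / 5.67 × 10^-2 = 2.7 × 10^-3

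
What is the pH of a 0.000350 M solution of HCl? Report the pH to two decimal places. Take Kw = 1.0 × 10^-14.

HCl is a strong acid and dissociates completely, so [H+] = 0.000350 M.
pH = -log(0.00035) = 3.46

pH = 3.46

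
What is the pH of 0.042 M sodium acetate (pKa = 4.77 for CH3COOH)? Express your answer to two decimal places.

CH3COO- is the conjugate base of the weak acid CH3COOH.
Ka = 10^(−4.77) = 1.70 × 10^-5
Kb = Kw/Ka = 1.0×10^-14 / 1.70 × 10^-5 = 5.88 × 10^-10
Kb = x²/(0.042 − x) = 5.88 × 10^-10
Neglecting x in the denominator: x = √(5.88 × 10^-10 × 0.042) = 4.97 × 10^-6 M
pOH = −log(4.97 × 10^-6) = 5.30; pH = 14.00 − 5.30 = 8.70

pH = 8.70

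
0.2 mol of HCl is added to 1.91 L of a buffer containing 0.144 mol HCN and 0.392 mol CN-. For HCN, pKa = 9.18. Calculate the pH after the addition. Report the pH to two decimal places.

pH = 8.93

Added H+ converts CN- to HCN: HCN → 0.344 mol, CN- → 0.192 mol.
Henderson–Hasselbalch with mole ratio 0.192/0.344: pH = 9.18 + (-0.253)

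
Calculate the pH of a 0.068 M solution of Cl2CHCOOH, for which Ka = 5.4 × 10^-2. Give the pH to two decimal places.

pH = 1.41

Cl2CHCOOH ⇌ Cl2CHCOO- + H+
Ka = [H+]²/(0.068 − [H+]) = 5.4 × 10^-2
The 5% rule fails; solving [H+]² + Ka·[H+] − Ka·C₀ = 0 exactly:
[H+] = [−0.054 + √(0.054² + 0.0147)]/2 = 3.93 × 10^-2 M
pH = −log[H+] = −log(3.93 × 10^-2) = 1.41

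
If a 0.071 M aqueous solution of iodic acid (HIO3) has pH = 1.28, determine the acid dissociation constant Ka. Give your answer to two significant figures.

Ka = 1.5 × 10^-1

[H+] = 10^(-1.28) = 5.25 × 10^-2 M
At equilibrium [HA] = 0.071 − 5.25 × 10^-2 = 1.85 × 10^-2 M
Ka = [H+][A-]/[HA] = (5.25 × 10^-2)² / 1.85 × 10^-2 = 1.5 × 10^-1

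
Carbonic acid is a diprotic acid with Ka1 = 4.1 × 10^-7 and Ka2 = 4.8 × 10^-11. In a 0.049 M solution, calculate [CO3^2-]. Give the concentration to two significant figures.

4.8 × 10^-11 M

First ionization gives [H+] ≈ [HCO3-] = 1.42 × 10^-4 M.
Second step: Ka2 = [H+][CO3^2-]/[HCO3-] ≈ [CO3^2-] (since [H+] ≈ [HCO3-]).
So [CO3^2-] ≈ Ka2.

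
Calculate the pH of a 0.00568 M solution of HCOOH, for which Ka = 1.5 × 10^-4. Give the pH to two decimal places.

pH = 3.07

HCOOH ⇌ HCOO- + H+
Ka = x²/(0.00568 − x) = 1.5 × 10^-4
Here C₀/Ka ≈ 37.9, so the small-x approximation fails. Use the quadratic:
x = [−0.00015 + √(0.00015² + 3.41e-06)]/2 = 8.51 × 10^-4 M
pH = −log(8.51 × 10^-4) = 3.07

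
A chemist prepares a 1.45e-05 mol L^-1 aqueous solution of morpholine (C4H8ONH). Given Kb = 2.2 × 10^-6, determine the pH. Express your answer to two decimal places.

pH = 8.67

C4H8ONH + H2O ⇌ C4H8ONH2+ + OH-
From the ICE table, Kb = [OH-]²/(1.45e-05 − [OH-]) = 2.2 × 10^-6.
Here C₀/Kb ≈ 6.59, so the small-[OH-] approximation fails. Use the quadratic:
[OH-] = (−Kb + √(Kb² + 4·Kb·C₀))/2 = 4.65 × 10^-6 M
pOH = −log(4.65 × 10^-6) = 5.33; pH = 14.00 − 5.33 = 8.67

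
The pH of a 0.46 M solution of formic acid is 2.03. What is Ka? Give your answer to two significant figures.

Ka = 1.9 × 10^-4

[H+] = 10^(-2.03) = 9.33 × 10^-3 M
At equilibrium [HA] = 0.46 − 9.33 × 10^-3 = 4.51 × 10^-1 M
Ka = [H+][A-]/[HA] = (9.33 × 10^-3)² / 4.51 × 10^-1 = 1.9 × 10^-4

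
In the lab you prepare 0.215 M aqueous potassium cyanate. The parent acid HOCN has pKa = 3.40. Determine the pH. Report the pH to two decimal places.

OCN- is the conjugate base of the weak acid HOCN.
Ka = 10^(−3.40) = 3.98 × 10^-4
Kb = Kw/Ka = 1.0×10^-14 / 3.98 × 10^-4 = 2.51 × 10^-11
From the ICE table, Kb = x²/(0.215 − x) = 2.51 × 10^-11.
Since Kb ≪ C₀, x ≈ √(Kb·C₀) = 2.32 × 10^-6 M.
pOH = −log(2.32 × 10^-6) = 5.63; pH = 14.00 − 5.63 = 8.37

pH = 8.37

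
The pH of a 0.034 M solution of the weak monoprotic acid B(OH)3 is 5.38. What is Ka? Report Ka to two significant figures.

[H+] = 10^(-5.38) = 4.17 × 10^-6 M
At equilibrium [HA] = 0.034 − 4.17 × 10^-6 = 3.40 × 10^-2 M
Ka = [H+][A-]/[HA] = (4.17 × 10^-6)² / 3.40 × 10^-2 = 5.1 × 10^-10

Ka = 5.1 × 10^-10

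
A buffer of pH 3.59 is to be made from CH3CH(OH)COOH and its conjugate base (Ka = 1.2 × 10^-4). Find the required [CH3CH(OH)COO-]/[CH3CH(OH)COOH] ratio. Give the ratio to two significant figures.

ratio = 0.47

pKa = -log(1.2 × 10^-4) = 3.921
pH = pKa + log(r) ⇒ log(r) = 3.59 − 3.921 = -0.331
r = [CH3CH(OH)COO-]/[CH3CH(OH)COOH] = 10^(-0.331) = 0.467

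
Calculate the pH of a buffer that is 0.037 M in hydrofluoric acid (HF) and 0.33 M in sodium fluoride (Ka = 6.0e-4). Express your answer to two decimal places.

pKa = −log(6.0 × 10^-4) = 3.222
Using pH = pKa + log([base]/[acid]) with [base]/[acid] = 0.33/0.037:
pH = 3.222 + (+0.950) = 4.17

pH = 4.17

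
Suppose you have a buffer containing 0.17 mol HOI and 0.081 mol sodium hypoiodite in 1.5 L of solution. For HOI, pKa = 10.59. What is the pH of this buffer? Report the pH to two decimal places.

pH = pKa + log([A⁻]/[HA]) = 10.59 + log(0.081/0.17)
pH = 10.59 + (-0.322) = 10.27

pH = 10.27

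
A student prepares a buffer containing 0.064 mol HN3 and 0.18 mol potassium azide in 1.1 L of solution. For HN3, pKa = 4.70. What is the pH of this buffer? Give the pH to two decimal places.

pH = pKa + log([A⁻]/[HA]) = 4.70 + log(0.18/0.064)
pH = 4.70 + (+0.449) = 5.15

pH = 5.15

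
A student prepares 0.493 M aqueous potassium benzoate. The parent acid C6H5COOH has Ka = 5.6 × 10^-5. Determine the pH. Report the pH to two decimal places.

C6H5COO- is the conjugate base of the weak acid C6H5COOH.
Kb = Kw/Ka = 1.0×10^-14 / 5.6 × 10^-5 = 1.79 × 10^-10
From the ICE table, Kb = x²/(0.493 − x) = 1.79 × 10^-10.
Since Kb ≪ C₀, x ≈ √(Kb·C₀) = 9.39 × 10^-6 M.
pOH = 5.03, so pH = 14.00 − pOH = 8.97

pH = 8.97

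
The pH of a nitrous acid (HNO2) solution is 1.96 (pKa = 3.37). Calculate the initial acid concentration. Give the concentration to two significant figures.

C₀ = 2.9 × 10^-1 M

[H+] = 10^(-1.96) = 1.10 × 10^-2 M = x
Ka = 10^(−3.37) = 4.27 × 10^-4
Ka = x²/(C₀ − x) ⇒ C₀ = x + x²/Ka
C₀ = 1.10 × 10^-2 + (1.10 × 10^-2)²/(4.27 × 10^-4) = 2.94 × 10^-1 M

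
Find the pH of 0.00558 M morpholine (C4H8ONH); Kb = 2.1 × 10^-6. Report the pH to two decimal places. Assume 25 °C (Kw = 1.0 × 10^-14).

pH = 10.03

C4H8ONH + H2O ⇌ C4H8ONH2+ + OH-
Kb = [OH-]²/(0.00558 − [OH-]) = 2.1 × 10^-6
Since Kb ≪ C₀, [OH-] ≈ √(Kb·C₀) = 1.08 × 10^-4 M.
pOH = −log(1.08 × 10^-4) = 3.97; pH = 14.00 − 3.97 = 10.03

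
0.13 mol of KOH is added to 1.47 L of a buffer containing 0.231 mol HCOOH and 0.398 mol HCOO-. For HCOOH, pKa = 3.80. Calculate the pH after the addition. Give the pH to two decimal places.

pH = 4.52

OH- converts HCOOH to HCOO-: HCOOH → 0.101 mol, HCOO- → 0.528 mol.
pH = pKa + log([A⁻]/[HA]) = 3.80 + log(0.528/0.101) = 3.80 +0.718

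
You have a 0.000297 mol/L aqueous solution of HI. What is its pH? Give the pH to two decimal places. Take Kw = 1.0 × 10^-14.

pH = 3.53

HI is a strong acid and dissociates completely, so [H+] = 0.000297 M.
pH = -log(0.000297) = 3.53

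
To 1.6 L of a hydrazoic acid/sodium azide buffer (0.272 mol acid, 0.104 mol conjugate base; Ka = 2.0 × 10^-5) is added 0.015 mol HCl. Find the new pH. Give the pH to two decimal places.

After neutralization: n(HN3) = 0.287 mol, n(N3-) = 0.089 mol.
pKa = −log(2.0 × 10^-5) = 4.699
pH = pKa + log(n_N3-/n_HN3) = 4.699 + log(0.089/0.287) = 4.699 + (-0.508)

pH = 4.19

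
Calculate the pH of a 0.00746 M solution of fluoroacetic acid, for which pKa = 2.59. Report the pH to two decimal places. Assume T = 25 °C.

pH = 2.48

FCH2COOH ⇌ FCH2COO- + H+
Ka = 10^(−2.59) = 2.57 × 10^-3
From the ICE table, Ka = x²/(0.00746 − x) = 2.57 × 10^-3.
The 5% rule fails; solving x² + Ka·x − Ka·C₀ = 0 exactly:
x = (−Ka + √(Ka² + 4·Ka·C₀))/2 = 3.28 × 10^-3 M
pH = −log[H+] = −log(3.28 × 10^-3) = 2.48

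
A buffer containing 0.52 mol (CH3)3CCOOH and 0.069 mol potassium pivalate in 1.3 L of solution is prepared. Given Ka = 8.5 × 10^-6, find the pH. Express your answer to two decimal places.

pH = 4.19

pKa = −log(8.5 × 10^-6) = 5.071
Henderson–Hasselbalch: pH = pKa + log([(CH3)3CCOO-]/[(CH3)3CCOOH]) = 5.071 + log(0.069/0.52)
pH = 5.071 + (-0.877) = 4.19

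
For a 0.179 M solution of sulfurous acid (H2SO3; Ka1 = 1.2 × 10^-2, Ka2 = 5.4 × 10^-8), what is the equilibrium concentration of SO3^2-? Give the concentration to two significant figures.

First ionization gives [H+] ≈ [HSO3-] = 4.07 × 10^-2 M.
Second step: Ka2 = [H+][SO3^2-]/[HSO3-] ≈ [SO3^2-] (since [H+] ≈ [HSO3-]).
So [SO3^2-] ≈ Ka2.

5.4 × 10^-8 M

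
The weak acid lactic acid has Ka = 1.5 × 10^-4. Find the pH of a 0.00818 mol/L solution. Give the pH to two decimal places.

CH3CH(OH)COOH ⇌ CH3CH(OH)COO- + H+
Let x = [H+] at equilibrium. Ka = x²/(0.00818 − x).
x is not negligible relative to C₀; solve x² + 0.00015·x − 1.23e-06 = 0.
x = (−Ka + √(Ka² + 4·Ka·C₀))/2 = 1.04 × 10^-3 M
pH = −log(1.04 × 10^-3) = 2.98

pH = 2.98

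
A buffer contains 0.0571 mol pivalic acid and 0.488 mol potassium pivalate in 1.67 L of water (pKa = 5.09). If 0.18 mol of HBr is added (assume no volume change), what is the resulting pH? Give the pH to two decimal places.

pH = 5.20

Added H+ converts (CH3)3CCOO- to (CH3)3CCOOH: (CH3)3CCOOH → 0.237 mol, (CH3)3CCOO- → 0.308 mol.
Henderson–Hasselbalch with mole ratio 0.308/0.237: pH = 5.09 + (+0.114)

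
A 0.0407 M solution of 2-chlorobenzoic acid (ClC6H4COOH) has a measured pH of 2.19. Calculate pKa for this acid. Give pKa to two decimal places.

[H+] = 10^(-2.19) = 6.46 × 10^-3 M
At equilibrium [HA] = 0.0407 − 6.46 × 10^-3 = 3.42 × 10^-2 M
Ka = [H+][A-]/[HA] = (6.46 × 10^-3)² / 3.42 × 10^-2 = 1.22 × 10^-3
pKa = -log(1.22 × 10^-3) = 2.91

pKa = 2.91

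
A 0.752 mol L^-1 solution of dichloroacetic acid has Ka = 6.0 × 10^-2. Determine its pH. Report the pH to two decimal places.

Cl2CHCOOH ⇌ Cl2CHCOO- + H+
From the ICE table, Ka = x²/(0.752 − x) = 6.0 × 10^-2.
x is not negligible relative to C₀; solve x² + 0.06·x − 0.0451 = 0.
x = (−Ka + √(Ka² + 4·Ka·C₀))/2 = 1.85 × 10^-1 M
pH = −log(1.85 × 10^-1) = 0.73

pH = 0.73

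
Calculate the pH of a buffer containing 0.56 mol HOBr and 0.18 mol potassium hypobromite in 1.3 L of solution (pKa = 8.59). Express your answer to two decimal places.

Using pH = pKa + log([base]/[acid]) with [base]/[acid] = 0.18/0.56:
pH = 8.59 + (-0.493) = 8.10

pH = 8.10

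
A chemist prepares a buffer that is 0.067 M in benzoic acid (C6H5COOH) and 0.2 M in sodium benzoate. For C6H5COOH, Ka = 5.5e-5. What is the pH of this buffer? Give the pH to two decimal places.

pKa = −log(5.5 × 10^-5) = 4.260
Henderson–Hasselbalch: pH = pKa + log([C6H5COO-]/[C6H5COOH]) = 4.260 + log(0.2/0.067)
pH = 4.260 + (+0.475) = 4.73

pH = 4.73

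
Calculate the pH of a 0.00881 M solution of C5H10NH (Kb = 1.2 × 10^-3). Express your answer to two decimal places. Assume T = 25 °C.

pH = 11.43

C5H10NH + H2O ⇌ C5H10NH2+ + OH-
From the ICE table, Kb = [OH-]²/(0.00881 − [OH-]) = 1.2 × 10^-3.
[OH-] is not negligible relative to C₀; solve [OH-]² + 0.0012·[OH-] − 1.06e-05 = 0.
[OH-] = (−Kb + √(Kb² + 4·Kb·C₀))/2 = 2.71 × 10^-3 M
pOH = 2.57, so pH = 14.00 − pOH = 11.43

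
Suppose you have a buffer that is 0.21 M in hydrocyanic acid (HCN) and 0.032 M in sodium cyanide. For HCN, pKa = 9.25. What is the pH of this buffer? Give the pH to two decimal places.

pH = pKa + log([A⁻]/[HA]) = 9.25 + log(0.032/0.21)
pH = 9.25 + (-0.817) = 8.43

pH = 8.43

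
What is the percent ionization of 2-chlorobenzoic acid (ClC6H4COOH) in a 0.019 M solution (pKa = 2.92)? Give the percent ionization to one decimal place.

ClC6H4COOH ⇌ ClC6H4COO- + H+; let x = [H+] at equilibrium.
Ka = 10^(−2.92) = 1.20 × 10^-3
Solve x² + 0.0012x − 2.28e-05 = 0 → x = 4.21 × 10^-3 M
% ionization = x/C₀ × 100% = 4.21 × 10^-3/0.019 × 100% = 22.2%

22.2%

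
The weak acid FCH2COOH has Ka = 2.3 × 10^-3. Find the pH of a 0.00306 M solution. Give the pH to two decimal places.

FCH2COOH ⇌ FCH2COO- + H+
From the ICE table, Ka = x²/(0.00306 − x) = 2.3 × 10^-3.
Here C₀/Ka ≈ 1.33, so the small-x approximation fails. Use the quadratic:
x = [−0.0023 + √(0.0023² + 2.82e-05)]/2 = 1.74 × 10^-3 M
pH = −log[H+] = −log(1.74 × 10^-3) = 2.76

pH = 2.76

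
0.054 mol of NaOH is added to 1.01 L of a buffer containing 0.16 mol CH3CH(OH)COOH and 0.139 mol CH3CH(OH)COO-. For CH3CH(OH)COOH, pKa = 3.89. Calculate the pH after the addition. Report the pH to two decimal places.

After neutralization: n(CH3CH(OH)COOH) = 0.106 mol, n(CH3CH(OH)COO-) = 0.193 mol.
pH = pKa + log(n_CH3CH(OH)COO-/n_CH3CH(OH)COOH) = 3.89 + log(0.193/0.106) = 3.89 + (+0.260)

pH = 4.15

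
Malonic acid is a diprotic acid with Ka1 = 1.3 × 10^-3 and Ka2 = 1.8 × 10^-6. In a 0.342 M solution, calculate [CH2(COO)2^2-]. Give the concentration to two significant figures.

First ionization gives [H+] ≈ [CH2(COOH)COO-] = 2.04 × 10^-2 M.
Second step: Ka2 = [H+][CH2(COO)2^2-]/[CH2(COOH)COO-] ≈ [CH2(COO)2^2-] (since [H+] ≈ [CH2(COOH)COO-]).
So [CH2(COO)2^2-] ≈ Ka2.

1.8 × 10^-6 M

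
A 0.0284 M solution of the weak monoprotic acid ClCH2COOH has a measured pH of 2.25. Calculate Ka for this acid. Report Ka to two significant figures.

Ka = 1.4 × 10^-3

[H+] = 10^(-2.25) = 5.62 × 10^-3 M
At equilibrium [HA] = 0.0284 − 5.62 × 10^-3 = 2.28 × 10^-2 M
Ka = [H+][A-]/[HA] = (5.62 × 10^-3)² / 2.28 × 10^-2 = 1.4 × 10^-3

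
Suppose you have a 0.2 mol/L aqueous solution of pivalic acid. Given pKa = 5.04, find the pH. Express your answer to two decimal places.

pH = 2.87

(CH3)3CCOOH ⇌ (CH3)3CCOO- + H+
Ka = 10^(−5.04) = 9.12 × 10^-6
Let x = [H+] at equilibrium. Ka = x²/(0.2 − x).
Assume x ≪ 0.2: x ≈ √(9.12 × 10^-6 × 0.2) = 1.35 × 10^-3 M
(x/C₀ = 0.68% < 5%, so the approximation holds.)
pH = −log[H+] = −log(1.35 × 10^-3) = 2.87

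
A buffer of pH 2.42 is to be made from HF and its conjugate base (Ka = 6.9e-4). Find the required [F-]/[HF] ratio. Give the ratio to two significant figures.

ratio = 0.18

pKa = -log(6.9 × 10^-4) = 3.161
pH = pKa + log(r) ⇒ log(r) = 2.42 − 3.161 = -0.741
r = [F-]/[HF] = 10^(-0.741) = 0.182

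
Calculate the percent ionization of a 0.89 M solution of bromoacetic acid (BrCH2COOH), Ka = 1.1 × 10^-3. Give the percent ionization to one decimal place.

3.5%

BrCH2COOH ⇌ BrCH2COO- + H+; let x = [H+] at equilibrium.
x ≈ √(Ka·C₀) = √(1.1 × 10^-3 × 0.89) = 3.13 × 10^-2 M
% ionization = x/C₀ × 100% = 3.13 × 10^-2/0.89 × 100% = 3.5%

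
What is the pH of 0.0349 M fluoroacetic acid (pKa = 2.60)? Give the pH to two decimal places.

FCH2COOH ⇌ FCH2COO- + H+
Ka = 10^(−2.60) = 2.51 × 10^-3
Ka = x²/(0.0349 − x) = 2.51 × 10^-3
x is not negligible relative to C₀; solve x² + 0.00251·x − 8.76e-05 = 0.
x = [−0.00251 + √(0.00251² + 0.00035)]/2 = 8.19 × 10^-3 M
pH = −log(8.19 × 10^-3) = 2.09

pH = 2.09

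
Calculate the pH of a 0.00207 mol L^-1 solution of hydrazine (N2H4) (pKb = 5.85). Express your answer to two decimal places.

N2H4 + H2O ⇌ N2H5+ + OH-
Kb = 10^(−5.85) = 1.41 × 10^-6
From the ICE table, Kb = [OH-]²/(0.00207 − [OH-]) = 1.41 × 10^-6.
Neglecting [OH-] in the denominator: [OH-] = √(1.41 × 10^-6 × 0.00207) = 5.40 × 10^-5 M
Check: 2.6% ionized — well under 5%, approximation valid.
pOH = 4.27, so pH = 14.00 − pOH = 9.73

pH = 9.73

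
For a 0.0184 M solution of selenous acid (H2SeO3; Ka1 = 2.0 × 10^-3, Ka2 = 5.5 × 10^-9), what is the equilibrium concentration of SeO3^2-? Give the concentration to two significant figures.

5.5 × 10^-9 M

First ionization gives [H+] ≈ [HSeO3-] = 5.15 × 10^-3 M.
Second step: Ka2 = [H+][SeO3^2-]/[HSeO3-] ≈ [SeO3^2-] (since [H+] ≈ [HSeO3-]).
So [SeO3^2-] ≈ Ka2.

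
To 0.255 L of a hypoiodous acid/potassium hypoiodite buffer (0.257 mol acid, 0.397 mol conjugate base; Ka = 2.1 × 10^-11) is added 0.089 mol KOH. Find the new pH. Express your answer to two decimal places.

pH = 11.14

OH- converts HOI to OI-: HOI → 0.168 mol, OI- → 0.486 mol.
pKa = −log(2.1 × 10^-11) = 10.678
Henderson–Hasselbalch with mole ratio 0.486/0.168: pH = 10.678 + (+0.461)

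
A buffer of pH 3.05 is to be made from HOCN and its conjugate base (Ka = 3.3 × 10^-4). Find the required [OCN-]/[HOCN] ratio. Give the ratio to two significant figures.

ratio = 0.37

pKa = -log(3.3 × 10^-4) = 3.481
pH = pKa + log(r) ⇒ log(r) = 3.05 − 3.481 = -0.431
r = [OCN-]/[HOCN] = 10^(-0.431) = 0.371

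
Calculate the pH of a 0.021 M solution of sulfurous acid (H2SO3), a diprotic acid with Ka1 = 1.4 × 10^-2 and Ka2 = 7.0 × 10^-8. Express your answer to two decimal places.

Since Ka1 ≫ Ka2, the first ionization dominates [H+].
Ka1 = x²/(0.021 − x) = 1.4 × 10^-2
Solving the quadratic: x = (−Ka1 + √(Ka1² + 4·Ka1·C₀))/2 = 1.15 × 10^-2 M
pH = −log(1.15 × 10^-2) = 1.94

pH = 1.94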